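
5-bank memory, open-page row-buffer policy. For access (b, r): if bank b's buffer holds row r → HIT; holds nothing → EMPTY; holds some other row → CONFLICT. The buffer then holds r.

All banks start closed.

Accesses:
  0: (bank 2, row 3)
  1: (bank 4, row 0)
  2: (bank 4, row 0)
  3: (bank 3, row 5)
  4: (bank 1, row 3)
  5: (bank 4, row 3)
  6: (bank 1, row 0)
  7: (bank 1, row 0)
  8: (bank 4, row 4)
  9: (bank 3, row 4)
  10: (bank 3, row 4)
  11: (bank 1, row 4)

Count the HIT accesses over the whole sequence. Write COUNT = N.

COUNT = 3

#0 (2,3) E
#1 (4,0) E
#2 (4,0) H  (was 0)
#3 (3,5) E
#4 (1,3) E
#5 (4,3) C  (was 0)
#6 (1,0) C  (was 3)
#7 (1,0) H  (was 0)
#8 (4,4) C  (was 3)
#9 (3,4) C  (was 5)
#10 (3,4) H  (was 4)
#11 (1,4) C  (was 0)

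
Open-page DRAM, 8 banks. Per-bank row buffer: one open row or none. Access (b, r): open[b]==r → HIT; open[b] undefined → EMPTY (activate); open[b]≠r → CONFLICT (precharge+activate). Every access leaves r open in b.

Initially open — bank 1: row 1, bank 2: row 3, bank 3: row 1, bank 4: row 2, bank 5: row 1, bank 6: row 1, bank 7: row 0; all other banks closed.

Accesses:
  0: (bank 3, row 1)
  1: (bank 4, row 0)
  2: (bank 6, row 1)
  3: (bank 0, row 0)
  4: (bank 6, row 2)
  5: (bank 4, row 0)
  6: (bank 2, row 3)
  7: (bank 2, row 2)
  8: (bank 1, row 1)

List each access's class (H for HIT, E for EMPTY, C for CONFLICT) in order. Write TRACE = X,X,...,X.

  [0] b3 r1: had r1 ⇒ H
  [1] b4 r0: had r2 ⇒ C
  [2] b6 r1: had r1 ⇒ H
  [3] b0 r0: no row ⇒ E
  [4] b6 r2: had r1 ⇒ C
  [5] b4 r0: had r0 ⇒ H
  [6] b2 r3: had r3 ⇒ H
  [7] b2 r2: had r3 ⇒ C
  [8] b1 r1: had r1 ⇒ H

TRACE = H,C,H,E,C,H,H,C,H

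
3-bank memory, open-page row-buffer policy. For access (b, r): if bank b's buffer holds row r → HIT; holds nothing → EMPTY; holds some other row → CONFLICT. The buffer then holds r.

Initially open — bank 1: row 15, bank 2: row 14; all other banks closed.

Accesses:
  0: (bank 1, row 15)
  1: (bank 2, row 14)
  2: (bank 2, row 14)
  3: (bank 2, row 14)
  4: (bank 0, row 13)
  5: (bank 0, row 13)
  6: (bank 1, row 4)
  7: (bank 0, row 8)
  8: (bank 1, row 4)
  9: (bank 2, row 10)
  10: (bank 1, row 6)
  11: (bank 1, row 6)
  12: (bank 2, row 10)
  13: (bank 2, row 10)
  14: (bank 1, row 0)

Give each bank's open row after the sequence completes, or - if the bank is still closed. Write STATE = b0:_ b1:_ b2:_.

STATE = b0:8 b1:0 b2:10

step 0: bank1 15->15 [HIT]
step 1: bank2 14->14 [HIT]
step 2: bank2 14->14 [HIT]
step 3: bank2 14->14 [HIT]
step 4: bank0 None->13 [EMPTY]
step 5: bank0 13->13 [HIT]
step 6: bank1 15->4 [CONFLICT]
step 7: bank0 13->8 [CONFLICT]
step 8: bank1 4->4 [HIT]
step 9: bank2 14->10 [CONFLICT]
step 10: bank1 4->6 [CONFLICT]
step 11: bank1 6->6 [HIT]
step 12: bank2 10->10 [HIT]
step 13: bank2 10->10 [HIT]
step 14: bank1 6->0 [CONFLICT]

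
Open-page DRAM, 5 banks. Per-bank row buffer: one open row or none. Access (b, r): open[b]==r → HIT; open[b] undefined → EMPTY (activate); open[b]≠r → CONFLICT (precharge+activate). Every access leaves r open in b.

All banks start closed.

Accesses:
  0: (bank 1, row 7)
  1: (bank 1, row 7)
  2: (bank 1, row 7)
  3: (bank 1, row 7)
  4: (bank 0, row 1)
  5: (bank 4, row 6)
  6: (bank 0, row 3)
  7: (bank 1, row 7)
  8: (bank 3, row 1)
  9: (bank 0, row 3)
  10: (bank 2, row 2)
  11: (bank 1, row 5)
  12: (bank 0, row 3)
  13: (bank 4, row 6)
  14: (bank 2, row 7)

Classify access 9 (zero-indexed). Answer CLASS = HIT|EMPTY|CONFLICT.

  [0] b1 r7: no row ⇒ E
  [1] b1 r7: had r7 ⇒ H
  [2] b1 r7: had r7 ⇒ H
  [3] b1 r7: had r7 ⇒ H
  [4] b0 r1: no row ⇒ E
  [5] b4 r6: no row ⇒ E
  [6] b0 r3: had r1 ⇒ C
  [7] b1 r7: had r7 ⇒ H
  [8] b3 r1: no row ⇒ E
  [9] b0 r3: had r3 ⇒ H
  [10] b2 r2: no row ⇒ E
  [11] b1 r5: had r7 ⇒ C
  [12] b0 r3: had r3 ⇒ H
  [13] b4 r6: had r6 ⇒ H
  [14] b2 r7: had r2 ⇒ C

CLASS = HIT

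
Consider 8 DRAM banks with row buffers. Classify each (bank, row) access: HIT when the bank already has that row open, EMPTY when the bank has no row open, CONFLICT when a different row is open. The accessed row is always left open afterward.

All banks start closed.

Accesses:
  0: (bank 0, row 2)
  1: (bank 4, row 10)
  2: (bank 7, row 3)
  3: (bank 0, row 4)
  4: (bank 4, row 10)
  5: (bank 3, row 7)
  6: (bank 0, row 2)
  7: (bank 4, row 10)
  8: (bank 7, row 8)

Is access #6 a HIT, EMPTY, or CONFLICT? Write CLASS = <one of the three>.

CLASS = CONFLICT

  [0] b0 r2: no row ⇒ E
  [1] b4 r10: no row ⇒ E
  [2] b7 r3: no row ⇒ E
  [3] b0 r4: had r2 ⇒ C
  [4] b4 r10: had r10 ⇒ H
  [5] b3 r7: no row ⇒ E
  [6] b0 r2: had r4 ⇒ C
  [7] b4 r10: had r10 ⇒ H
  [8] b7 r8: had r3 ⇒ C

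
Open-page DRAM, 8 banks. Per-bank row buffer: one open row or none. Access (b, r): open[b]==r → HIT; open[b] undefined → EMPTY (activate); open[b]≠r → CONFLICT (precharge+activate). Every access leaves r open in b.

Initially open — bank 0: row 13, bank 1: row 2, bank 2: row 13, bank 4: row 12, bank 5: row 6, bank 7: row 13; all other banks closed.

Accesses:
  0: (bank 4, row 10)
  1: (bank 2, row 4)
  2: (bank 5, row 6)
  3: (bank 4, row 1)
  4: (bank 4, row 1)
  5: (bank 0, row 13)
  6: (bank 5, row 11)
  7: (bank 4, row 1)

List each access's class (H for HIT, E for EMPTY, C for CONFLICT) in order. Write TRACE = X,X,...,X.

step 0: bank4 12->10 [CONFLICT]
step 1: bank2 13->4 [CONFLICT]
step 2: bank5 6->6 [HIT]
step 3: bank4 10->1 [CONFLICT]
step 4: bank4 1->1 [HIT]
step 5: bank0 13->13 [HIT]
step 6: bank5 6->11 [CONFLICT]
step 7: bank4 1->1 [HIT]

TRACE = C,C,H,C,H,H,C,H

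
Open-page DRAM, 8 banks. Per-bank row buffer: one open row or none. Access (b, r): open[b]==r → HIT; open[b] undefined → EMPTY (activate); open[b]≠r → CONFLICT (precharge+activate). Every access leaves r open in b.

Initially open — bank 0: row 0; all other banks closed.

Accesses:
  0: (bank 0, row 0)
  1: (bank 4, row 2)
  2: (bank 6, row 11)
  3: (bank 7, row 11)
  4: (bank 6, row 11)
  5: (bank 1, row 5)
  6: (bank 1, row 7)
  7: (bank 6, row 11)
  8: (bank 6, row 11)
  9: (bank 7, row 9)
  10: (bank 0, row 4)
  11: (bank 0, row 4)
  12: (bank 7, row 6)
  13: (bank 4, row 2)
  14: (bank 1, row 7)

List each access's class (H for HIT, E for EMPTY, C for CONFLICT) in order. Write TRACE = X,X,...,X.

TRACE = H,E,E,E,H,E,C,H,H,C,C,H,C,H,H

  [0] b0 r0: had r0 ⇒ H
  [1] b4 r2: no row ⇒ E
  [2] b6 r11: no row ⇒ E
  [3] b7 r11: no row ⇒ E
  [4] b6 r11: had r11 ⇒ H
  [5] b1 r5: no row ⇒ E
  [6] b1 r7: had r5 ⇒ C
  [7] b6 r11: had r11 ⇒ H
  [8] b6 r11: had r11 ⇒ H
  [9] b7 r9: had r11 ⇒ C
  [10] b0 r4: had r0 ⇒ C
  [11] b0 r4: had r4 ⇒ H
  [12] b7 r6: had r9 ⇒ C
  [13] b4 r2: had r2 ⇒ H
  [14] b1 r7: had r7 ⇒ H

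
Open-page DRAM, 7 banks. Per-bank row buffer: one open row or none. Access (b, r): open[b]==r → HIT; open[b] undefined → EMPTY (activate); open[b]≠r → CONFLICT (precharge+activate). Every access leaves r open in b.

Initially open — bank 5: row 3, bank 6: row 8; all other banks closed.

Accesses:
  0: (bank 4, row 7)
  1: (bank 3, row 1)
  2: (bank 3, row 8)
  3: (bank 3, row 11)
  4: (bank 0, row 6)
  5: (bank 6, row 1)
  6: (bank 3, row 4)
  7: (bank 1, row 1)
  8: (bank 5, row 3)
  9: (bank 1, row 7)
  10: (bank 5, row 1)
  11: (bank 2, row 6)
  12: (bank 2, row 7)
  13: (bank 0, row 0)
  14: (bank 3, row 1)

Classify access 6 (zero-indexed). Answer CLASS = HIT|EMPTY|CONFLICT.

  [0] b4 r7: no row ⇒ E
  [1] b3 r1: no row ⇒ E
  [2] b3 r8: had r1 ⇒ C
  [3] b3 r11: had r8 ⇒ C
  [4] b0 r6: no row ⇒ E
  [5] b6 r1: had r8 ⇒ C
  [6] b3 r4: had r11 ⇒ C
  [7] b1 r1: no row ⇒ E
  [8] b5 r3: had r3 ⇒ H
  [9] b1 r7: had r1 ⇒ C
  [10] b5 r1: had r3 ⇒ C
  [11] b2 r6: no row ⇒ E
  [12] b2 r7: had r6 ⇒ C
  [13] b0 r0: had r6 ⇒ C
  [14] b3 r1: had r4 ⇒ C

CLASS = CONFLICT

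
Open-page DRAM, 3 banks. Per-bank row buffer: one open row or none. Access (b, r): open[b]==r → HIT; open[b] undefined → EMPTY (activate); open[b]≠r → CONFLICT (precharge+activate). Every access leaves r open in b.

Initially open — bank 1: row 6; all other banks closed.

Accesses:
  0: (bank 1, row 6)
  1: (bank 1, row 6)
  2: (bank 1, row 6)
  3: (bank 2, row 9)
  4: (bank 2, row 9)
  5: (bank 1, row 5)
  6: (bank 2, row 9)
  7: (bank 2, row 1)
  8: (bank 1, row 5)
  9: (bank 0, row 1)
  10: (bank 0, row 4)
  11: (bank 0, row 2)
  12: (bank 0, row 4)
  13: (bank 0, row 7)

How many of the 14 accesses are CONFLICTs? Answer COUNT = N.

#0 (1,6) H  (was 6)
#1 (1,6) H  (was 6)
#2 (1,6) H  (was 6)
#3 (2,9) E
#4 (2,9) H  (was 9)
#5 (1,5) C  (was 6)
#6 (2,9) H  (was 9)
#7 (2,1) C  (was 9)
#8 (1,5) H  (was 5)
#9 (0,1) E
#10 (0,4) C  (was 1)
#11 (0,2) C  (was 4)
#12 (0,4) C  (was 2)
#13 (0,7) C  (was 4)

COUNT = 6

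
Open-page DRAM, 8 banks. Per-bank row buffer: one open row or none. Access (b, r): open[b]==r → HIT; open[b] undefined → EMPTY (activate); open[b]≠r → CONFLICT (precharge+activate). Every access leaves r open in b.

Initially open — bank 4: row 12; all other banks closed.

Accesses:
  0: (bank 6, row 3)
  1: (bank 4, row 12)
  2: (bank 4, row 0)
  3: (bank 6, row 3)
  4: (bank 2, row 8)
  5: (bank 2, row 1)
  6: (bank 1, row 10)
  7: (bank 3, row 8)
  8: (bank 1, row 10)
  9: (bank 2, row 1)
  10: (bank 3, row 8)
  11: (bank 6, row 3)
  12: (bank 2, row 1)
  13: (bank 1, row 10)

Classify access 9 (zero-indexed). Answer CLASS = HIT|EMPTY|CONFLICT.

0: bank 6 row 3 — prev None → EMPTY
1: bank 4 row 12 — prev 12 → HIT
2: bank 4 row 0 — prev 12 → CONFLICT
3: bank 6 row 3 — prev 3 → HIT
4: bank 2 row 8 — prev None → EMPTY
5: bank 2 row 1 — prev 8 → CONFLICT
6: bank 1 row 10 — prev None → EMPTY
7: bank 3 row 8 — prev None → EMPTY
8: bank 1 row 10 — prev 10 → HIT
9: bank 2 row 1 — prev 1 → HIT
10: bank 3 row 8 — prev 8 → HIT
11: bank 6 row 3 — prev 3 → HIT
12: bank 2 row 1 — prev 1 → HIT
13: bank 1 row 10 — prev 10 → HIT

CLASS = HIT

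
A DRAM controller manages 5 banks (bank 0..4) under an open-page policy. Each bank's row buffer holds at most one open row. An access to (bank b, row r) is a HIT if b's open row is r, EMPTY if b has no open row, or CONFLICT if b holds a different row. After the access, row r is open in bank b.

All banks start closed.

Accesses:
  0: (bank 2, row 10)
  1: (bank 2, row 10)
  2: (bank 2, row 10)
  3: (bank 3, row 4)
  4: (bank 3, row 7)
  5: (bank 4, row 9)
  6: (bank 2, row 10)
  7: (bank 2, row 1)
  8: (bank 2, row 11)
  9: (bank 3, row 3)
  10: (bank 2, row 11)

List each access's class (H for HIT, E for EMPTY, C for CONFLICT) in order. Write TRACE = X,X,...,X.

#0 (2,10) E
#1 (2,10) H  (was 10)
#2 (2,10) H  (was 10)
#3 (3,4) E
#4 (3,7) C  (was 4)
#5 (4,9) E
#6 (2,10) H  (was 10)
#7 (2,1) C  (was 10)
#8 (2,11) C  (was 1)
#9 (3,3) C  (was 7)
#10 (2,11) H  (was 11)

TRACE = E,H,H,E,C,E,H,C,C,C,H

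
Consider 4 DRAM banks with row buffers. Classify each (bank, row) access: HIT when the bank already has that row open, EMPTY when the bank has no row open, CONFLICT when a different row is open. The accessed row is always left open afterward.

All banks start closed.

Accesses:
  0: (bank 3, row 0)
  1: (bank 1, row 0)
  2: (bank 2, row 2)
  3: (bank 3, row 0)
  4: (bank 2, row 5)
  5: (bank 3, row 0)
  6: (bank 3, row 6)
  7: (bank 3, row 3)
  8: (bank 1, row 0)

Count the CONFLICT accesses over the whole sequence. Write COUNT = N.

#0 (3,0) E
#1 (1,0) E
#2 (2,2) E
#3 (3,0) H  (was 0)
#4 (2,5) C  (was 2)
#5 (3,0) H  (was 0)
#6 (3,6) C  (was 0)
#7 (3,3) C  (was 6)
#8 (1,0) H  (was 0)

COUNT = 3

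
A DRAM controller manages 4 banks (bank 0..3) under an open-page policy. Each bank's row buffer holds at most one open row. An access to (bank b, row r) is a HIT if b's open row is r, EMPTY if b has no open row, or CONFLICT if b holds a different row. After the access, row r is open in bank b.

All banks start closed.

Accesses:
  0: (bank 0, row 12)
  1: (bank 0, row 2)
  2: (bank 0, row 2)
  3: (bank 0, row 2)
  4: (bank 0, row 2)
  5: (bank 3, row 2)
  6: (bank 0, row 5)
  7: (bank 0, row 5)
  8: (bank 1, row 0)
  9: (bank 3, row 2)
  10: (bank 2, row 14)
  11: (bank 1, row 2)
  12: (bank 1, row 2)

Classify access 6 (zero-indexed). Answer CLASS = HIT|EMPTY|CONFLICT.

CLASS = CONFLICT

#0 (0,12) E
#1 (0,2) C  (was 12)
#2 (0,2) H  (was 2)
#3 (0,2) H  (was 2)
#4 (0,2) H  (was 2)
#5 (3,2) E
#6 (0,5) C  (was 2)
#7 (0,5) H  (was 5)
#8 (1,0) E
#9 (3,2) H  (was 2)
#10 (2,14) E
#11 (1,2) C  (was 0)
#12 (1,2) H  (was 2)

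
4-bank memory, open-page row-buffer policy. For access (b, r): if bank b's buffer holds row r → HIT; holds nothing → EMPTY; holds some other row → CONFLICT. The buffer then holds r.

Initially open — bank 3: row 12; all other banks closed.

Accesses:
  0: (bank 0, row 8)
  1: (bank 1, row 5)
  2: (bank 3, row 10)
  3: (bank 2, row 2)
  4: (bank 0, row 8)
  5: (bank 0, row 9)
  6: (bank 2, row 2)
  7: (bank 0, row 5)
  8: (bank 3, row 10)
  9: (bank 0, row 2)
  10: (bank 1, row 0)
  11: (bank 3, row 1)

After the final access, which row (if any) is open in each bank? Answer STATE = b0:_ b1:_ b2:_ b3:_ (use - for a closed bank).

  [0] b0 r8: no row ⇒ E
  [1] b1 r5: no row ⇒ E
  [2] b3 r10: had r12 ⇒ C
  [3] b2 r2: no row ⇒ E
  [4] b0 r8: had r8 ⇒ H
  [5] b0 r9: had r8 ⇒ C
  [6] b2 r2: had r2 ⇒ H
  [7] b0 r5: had r9 ⇒ C
  [8] b3 r10: had r10 ⇒ H
  [9] b0 r2: had r5 ⇒ C
  [10] b1 r0: had r5 ⇒ C
  [11] b3 r1: had r10 ⇒ C

STATE = b0:2 b1:0 b2:2 b3:1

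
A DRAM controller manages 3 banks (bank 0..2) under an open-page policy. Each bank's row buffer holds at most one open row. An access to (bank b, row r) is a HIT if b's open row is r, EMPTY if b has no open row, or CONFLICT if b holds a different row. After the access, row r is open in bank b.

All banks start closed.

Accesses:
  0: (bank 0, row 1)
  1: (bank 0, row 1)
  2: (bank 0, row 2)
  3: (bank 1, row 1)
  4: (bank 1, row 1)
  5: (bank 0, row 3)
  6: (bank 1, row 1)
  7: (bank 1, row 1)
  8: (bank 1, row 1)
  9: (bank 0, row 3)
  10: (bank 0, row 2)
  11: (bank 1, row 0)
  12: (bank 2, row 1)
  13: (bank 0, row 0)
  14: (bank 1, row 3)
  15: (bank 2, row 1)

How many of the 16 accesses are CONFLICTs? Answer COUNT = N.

COUNT = 6

step 0: bank0 None->1 [EMPTY]
step 1: bank0 1->1 [HIT]
step 2: bank0 1->2 [CONFLICT]
step 3: bank1 None->1 [EMPTY]
step 4: bank1 1->1 [HIT]
step 5: bank0 2->3 [CONFLICT]
step 6: bank1 1->1 [HIT]
step 7: bank1 1->1 [HIT]
step 8: bank1 1->1 [HIT]
step 9: bank0 3->3 [HIT]
step 10: bank0 3->2 [CONFLICT]
step 11: bank1 1->0 [CONFLICT]
step 12: bank2 None->1 [EMPTY]
step 13: bank0 2->0 [CONFLICT]
step 14: bank1 0->3 [CONFLICT]
step 15: bank2 1->1 [HIT]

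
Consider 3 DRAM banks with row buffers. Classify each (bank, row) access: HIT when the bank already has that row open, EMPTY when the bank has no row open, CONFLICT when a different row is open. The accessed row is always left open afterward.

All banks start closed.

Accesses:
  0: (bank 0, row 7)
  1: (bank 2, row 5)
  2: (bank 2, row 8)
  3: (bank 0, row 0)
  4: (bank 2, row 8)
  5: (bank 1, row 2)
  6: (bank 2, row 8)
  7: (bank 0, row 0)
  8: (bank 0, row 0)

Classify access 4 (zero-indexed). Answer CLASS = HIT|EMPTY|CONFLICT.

0: bank 0 row 7 — prev None → EMPTY
1: bank 2 row 5 — prev None → EMPTY
2: bank 2 row 8 — prev 5 → CONFLICT
3: bank 0 row 0 — prev 7 → CONFLICT
4: bank 2 row 8 — prev 8 → HIT
5: bank 1 row 2 — prev None → EMPTY
6: bank 2 row 8 — prev 8 → HIT
7: bank 0 row 0 — prev 0 → HIT
8: bank 0 row 0 — prev 0 → HIT

CLASS = HIT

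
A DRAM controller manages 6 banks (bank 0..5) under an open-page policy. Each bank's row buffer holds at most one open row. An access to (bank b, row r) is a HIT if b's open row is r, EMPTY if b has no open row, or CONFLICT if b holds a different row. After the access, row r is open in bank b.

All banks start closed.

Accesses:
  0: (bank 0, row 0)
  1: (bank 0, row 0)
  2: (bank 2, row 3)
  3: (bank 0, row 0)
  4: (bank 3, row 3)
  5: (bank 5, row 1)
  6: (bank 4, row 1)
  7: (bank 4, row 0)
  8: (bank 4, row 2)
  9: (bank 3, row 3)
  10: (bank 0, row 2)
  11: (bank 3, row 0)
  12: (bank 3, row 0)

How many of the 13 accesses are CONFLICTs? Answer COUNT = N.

step 0: bank0 None->0 [EMPTY]
step 1: bank0 0->0 [HIT]
step 2: bank2 None->3 [EMPTY]
step 3: bank0 0->0 [HIT]
step 4: bank3 None->3 [EMPTY]
step 5: bank5 None->1 [EMPTY]
step 6: bank4 None->1 [EMPTY]
step 7: bank4 1->0 [CONFLICT]
step 8: bank4 0->2 [CONFLICT]
step 9: bank3 3->3 [HIT]
step 10: bank0 0->2 [CONFLICT]
step 11: bank3 3->0 [CONFLICT]
step 12: bank3 0->0 [HIT]

COUNT = 4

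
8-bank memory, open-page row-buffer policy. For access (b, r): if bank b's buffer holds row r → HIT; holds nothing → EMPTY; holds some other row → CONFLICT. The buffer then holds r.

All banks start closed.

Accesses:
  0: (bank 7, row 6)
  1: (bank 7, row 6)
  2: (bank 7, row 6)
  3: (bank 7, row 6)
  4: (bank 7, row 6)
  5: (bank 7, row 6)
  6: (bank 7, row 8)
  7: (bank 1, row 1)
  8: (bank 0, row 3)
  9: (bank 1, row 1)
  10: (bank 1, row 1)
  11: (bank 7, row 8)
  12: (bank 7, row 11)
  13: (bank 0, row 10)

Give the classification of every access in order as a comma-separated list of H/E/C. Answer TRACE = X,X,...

TRACE = E,H,H,H,H,H,C,E,E,H,H,H,C,C

  [0] b7 r6: no row ⇒ E
  [1] b7 r6: had r6 ⇒ H
  [2] b7 r6: had r6 ⇒ H
  [3] b7 r6: had r6 ⇒ H
  [4] b7 r6: had r6 ⇒ H
  [5] b7 r6: had r6 ⇒ H
  [6] b7 r8: had r6 ⇒ C
  [7] b1 r1: no row ⇒ E
  [8] b0 r3: no row ⇒ E
  [9] b1 r1: had r1 ⇒ H
  [10] b1 r1: had r1 ⇒ H
  [11] b7 r8: had r8 ⇒ H
  [12] b7 r11: had r8 ⇒ C
  [13] b0 r10: had r3 ⇒ C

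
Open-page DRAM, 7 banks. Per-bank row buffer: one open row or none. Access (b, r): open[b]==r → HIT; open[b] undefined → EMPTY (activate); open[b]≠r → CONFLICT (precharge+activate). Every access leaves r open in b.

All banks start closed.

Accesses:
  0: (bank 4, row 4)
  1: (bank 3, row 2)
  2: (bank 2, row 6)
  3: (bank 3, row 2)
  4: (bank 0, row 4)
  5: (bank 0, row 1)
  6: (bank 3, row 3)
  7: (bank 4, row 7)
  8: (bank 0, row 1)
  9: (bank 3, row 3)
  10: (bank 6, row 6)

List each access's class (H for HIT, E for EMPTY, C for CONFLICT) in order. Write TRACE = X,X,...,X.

#0 (4,4) E
#1 (3,2) E
#2 (2,6) E
#3 (3,2) H  (was 2)
#4 (0,4) E
#5 (0,1) C  (was 4)
#6 (3,3) C  (was 2)
#7 (4,7) C  (was 4)
#8 (0,1) H  (was 1)
#9 (3,3) H  (was 3)
#10 (6,6) E

TRACE = E,E,E,H,E,C,C,C,H,H,E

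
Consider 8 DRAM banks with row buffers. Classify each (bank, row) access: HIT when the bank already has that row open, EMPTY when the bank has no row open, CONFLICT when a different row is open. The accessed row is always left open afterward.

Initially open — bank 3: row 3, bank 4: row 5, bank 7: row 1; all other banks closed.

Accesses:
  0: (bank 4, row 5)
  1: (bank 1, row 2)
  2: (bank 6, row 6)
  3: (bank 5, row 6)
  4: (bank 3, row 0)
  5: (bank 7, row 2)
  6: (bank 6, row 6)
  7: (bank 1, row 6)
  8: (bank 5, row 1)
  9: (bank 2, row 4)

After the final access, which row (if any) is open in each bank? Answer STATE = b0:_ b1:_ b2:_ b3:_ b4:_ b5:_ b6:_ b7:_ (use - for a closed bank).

#0 (4,5) H  (was 5)
#1 (1,2) E
#2 (6,6) E
#3 (5,6) E
#4 (3,0) C  (was 3)
#5 (7,2) C  (was 1)
#6 (6,6) H  (was 6)
#7 (1,6) C  (was 2)
#8 (5,1) C  (was 6)
#9 (2,4) E

STATE = b0:- b1:6 b2:4 b3:0 b4:5 b5:1 b6:6 b7:2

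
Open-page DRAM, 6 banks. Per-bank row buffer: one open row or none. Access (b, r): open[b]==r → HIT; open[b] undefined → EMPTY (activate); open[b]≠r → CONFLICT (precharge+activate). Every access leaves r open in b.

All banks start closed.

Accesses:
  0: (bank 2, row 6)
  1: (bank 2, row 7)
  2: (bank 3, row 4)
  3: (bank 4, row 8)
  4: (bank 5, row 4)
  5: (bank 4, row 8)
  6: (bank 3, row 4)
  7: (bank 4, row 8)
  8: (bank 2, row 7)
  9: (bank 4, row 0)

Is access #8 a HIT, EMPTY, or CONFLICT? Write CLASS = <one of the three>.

CLASS = HIT

  [0] b2 r6: no row ⇒ E
  [1] b2 r7: had r6 ⇒ C
  [2] b3 r4: no row ⇒ E
  [3] b4 r8: no row ⇒ E
  [4] b5 r4: no row ⇒ E
  [5] b4 r8: had r8 ⇒ H
  [6] b3 r4: had r4 ⇒ H
  [7] b4 r8: had r8 ⇒ H
  [8] b2 r7: had r7 ⇒ H
  [9] b4 r0: had r8 ⇒ C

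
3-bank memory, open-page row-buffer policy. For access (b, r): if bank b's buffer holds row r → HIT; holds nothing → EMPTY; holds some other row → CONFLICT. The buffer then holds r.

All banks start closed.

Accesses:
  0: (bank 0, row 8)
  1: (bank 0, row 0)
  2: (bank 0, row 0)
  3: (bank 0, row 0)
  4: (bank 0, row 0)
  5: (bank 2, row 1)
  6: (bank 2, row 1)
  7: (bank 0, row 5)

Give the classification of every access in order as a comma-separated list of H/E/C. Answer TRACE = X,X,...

TRACE = E,C,H,H,H,E,H,C

0: bank 0 row 8 — prev None → EMPTY
1: bank 0 row 0 — prev 8 → CONFLICT
2: bank 0 row 0 — prev 0 → HIT
3: bank 0 row 0 — prev 0 → HIT
4: bank 0 row 0 — prev 0 → HIT
5: bank 2 row 1 — prev None → EMPTY
6: bank 2 row 1 — prev 1 → HIT
7: bank 0 row 5 — prev 0 → CONFLICT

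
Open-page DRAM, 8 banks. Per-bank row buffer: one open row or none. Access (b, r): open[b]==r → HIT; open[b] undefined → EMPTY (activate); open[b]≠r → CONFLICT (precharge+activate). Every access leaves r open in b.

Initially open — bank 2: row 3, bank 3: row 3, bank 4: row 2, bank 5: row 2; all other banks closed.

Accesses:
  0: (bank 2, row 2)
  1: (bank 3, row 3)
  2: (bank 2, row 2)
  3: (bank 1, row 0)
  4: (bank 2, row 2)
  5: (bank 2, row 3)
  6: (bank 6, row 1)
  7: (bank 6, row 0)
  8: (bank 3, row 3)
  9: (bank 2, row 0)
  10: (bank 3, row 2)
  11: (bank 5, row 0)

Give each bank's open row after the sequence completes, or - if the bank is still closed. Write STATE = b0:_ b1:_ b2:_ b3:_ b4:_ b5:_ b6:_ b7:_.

STATE = b0:- b1:0 b2:0 b3:2 b4:2 b5:0 b6:0 b7:-

0: bank 2 row 2 — prev 3 → CONFLICT
1: bank 3 row 3 — prev 3 → HIT
2: bank 2 row 2 — prev 2 → HIT
3: bank 1 row 0 — prev None → EMPTY
4: bank 2 row 2 — prev 2 → HIT
5: bank 2 row 3 — prev 2 → CONFLICT
6: bank 6 row 1 — prev None → EMPTY
7: bank 6 row 0 — prev 1 → CONFLICT
8: bank 3 row 3 — prev 3 → HIT
9: bank 2 row 0 — prev 3 → CONFLICT
10: bank 3 row 2 — prev 3 → CONFLICT
11: bank 5 row 0 — prev 2 → CONFLICT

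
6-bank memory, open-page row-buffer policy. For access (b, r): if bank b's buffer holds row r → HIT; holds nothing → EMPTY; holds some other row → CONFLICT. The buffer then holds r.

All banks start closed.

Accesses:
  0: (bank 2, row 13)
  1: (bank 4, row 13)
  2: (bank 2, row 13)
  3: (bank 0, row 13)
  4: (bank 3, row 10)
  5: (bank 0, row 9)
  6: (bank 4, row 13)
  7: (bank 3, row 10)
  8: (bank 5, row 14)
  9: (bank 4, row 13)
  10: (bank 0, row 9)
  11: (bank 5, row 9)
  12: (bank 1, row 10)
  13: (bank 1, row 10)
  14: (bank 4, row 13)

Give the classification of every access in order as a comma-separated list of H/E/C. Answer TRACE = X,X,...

TRACE = E,E,H,E,E,C,H,H,E,H,H,C,E,H,H

#0 (2,13) E
#1 (4,13) E
#2 (2,13) H  (was 13)
#3 (0,13) E
#4 (3,10) E
#5 (0,9) C  (was 13)
#6 (4,13) H  (was 13)
#7 (3,10) H  (was 10)
#8 (5,14) E
#9 (4,13) H  (was 13)
#10 (0,9) H  (was 9)
#11 (5,9) C  (was 14)
#12 (1,10) E
#13 (1,10) H  (was 10)
#14 (4,13) H  (was 13)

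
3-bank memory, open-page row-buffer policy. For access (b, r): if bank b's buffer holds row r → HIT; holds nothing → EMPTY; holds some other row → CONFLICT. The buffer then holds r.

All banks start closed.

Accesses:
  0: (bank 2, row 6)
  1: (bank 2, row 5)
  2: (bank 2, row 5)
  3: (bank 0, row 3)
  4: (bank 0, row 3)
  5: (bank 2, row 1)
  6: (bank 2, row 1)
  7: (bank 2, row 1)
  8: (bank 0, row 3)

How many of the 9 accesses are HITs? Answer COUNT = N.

COUNT = 5

0: bank 2 row 6 — prev None → EMPTY
1: bank 2 row 5 — prev 6 → CONFLICT
2: bank 2 row 5 — prev 5 → HIT
3: bank 0 row 3 — prev None → EMPTY
4: bank 0 row 3 — prev 3 → HIT
5: bank 2 row 1 — prev 5 → CONFLICT
6: bank 2 row 1 — prev 1 → HIT
7: bank 2 row 1 — prev 1 → HIT
8: bank 0 row 3 — prev 3 → HIT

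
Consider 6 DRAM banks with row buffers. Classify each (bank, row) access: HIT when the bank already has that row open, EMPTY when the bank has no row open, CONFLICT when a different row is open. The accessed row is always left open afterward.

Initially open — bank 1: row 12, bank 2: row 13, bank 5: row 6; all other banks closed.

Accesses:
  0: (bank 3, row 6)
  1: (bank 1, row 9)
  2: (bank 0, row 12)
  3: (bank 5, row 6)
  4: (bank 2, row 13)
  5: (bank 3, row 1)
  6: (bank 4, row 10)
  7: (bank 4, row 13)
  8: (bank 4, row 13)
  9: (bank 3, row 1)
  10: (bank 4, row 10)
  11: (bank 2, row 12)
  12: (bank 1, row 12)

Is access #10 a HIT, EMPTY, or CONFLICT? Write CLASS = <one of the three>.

  [0] b3 r6: no row ⇒ E
  [1] b1 r9: had r12 ⇒ C
  [2] b0 r12: no row ⇒ E
  [3] b5 r6: had r6 ⇒ H
  [4] b2 r13: had r13 ⇒ H
  [5] b3 r1: had r6 ⇒ C
  [6] b4 r10: no row ⇒ E
  [7] b4 r13: had r10 ⇒ C
  [8] b4 r13: had r13 ⇒ H
  [9] b3 r1: had r1 ⇒ H
  [10] b4 r10: had r13 ⇒ C
  [11] b2 r12: had r13 ⇒ C
  [12] b1 r12: had r9 ⇒ C

CLASS = CONFLICT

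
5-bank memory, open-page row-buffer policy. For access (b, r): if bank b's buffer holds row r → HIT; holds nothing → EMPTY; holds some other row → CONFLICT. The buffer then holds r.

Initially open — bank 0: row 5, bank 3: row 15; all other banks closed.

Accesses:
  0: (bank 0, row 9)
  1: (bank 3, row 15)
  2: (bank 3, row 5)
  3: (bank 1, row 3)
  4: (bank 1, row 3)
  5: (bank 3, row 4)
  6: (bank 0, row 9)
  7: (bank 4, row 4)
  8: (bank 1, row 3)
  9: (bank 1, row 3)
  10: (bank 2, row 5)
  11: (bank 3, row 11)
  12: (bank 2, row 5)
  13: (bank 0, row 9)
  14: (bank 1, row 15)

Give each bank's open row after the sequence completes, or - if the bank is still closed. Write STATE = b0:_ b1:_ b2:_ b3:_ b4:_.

STATE = b0:9 b1:15 b2:5 b3:11 b4:4

  [0] b0 r9: had r5 ⇒ C
  [1] b3 r15: had r15 ⇒ H
  [2] b3 r5: had r15 ⇒ C
  [3] b1 r3: no row ⇒ E
  [4] b1 r3: had r3 ⇒ H
  [5] b3 r4: had r5 ⇒ C
  [6] b0 r9: had r9 ⇒ H
  [7] b4 r4: no row ⇒ E
  [8] b1 r3: had r3 ⇒ H
  [9] b1 r3: had r3 ⇒ H
  [10] b2 r5: no row ⇒ E
  [11] b3 r11: had r4 ⇒ C
  [12] b2 r5: had r5 ⇒ H
  [13] b0 r9: had r9 ⇒ H
  [14] b1 r15: had r3 ⇒ C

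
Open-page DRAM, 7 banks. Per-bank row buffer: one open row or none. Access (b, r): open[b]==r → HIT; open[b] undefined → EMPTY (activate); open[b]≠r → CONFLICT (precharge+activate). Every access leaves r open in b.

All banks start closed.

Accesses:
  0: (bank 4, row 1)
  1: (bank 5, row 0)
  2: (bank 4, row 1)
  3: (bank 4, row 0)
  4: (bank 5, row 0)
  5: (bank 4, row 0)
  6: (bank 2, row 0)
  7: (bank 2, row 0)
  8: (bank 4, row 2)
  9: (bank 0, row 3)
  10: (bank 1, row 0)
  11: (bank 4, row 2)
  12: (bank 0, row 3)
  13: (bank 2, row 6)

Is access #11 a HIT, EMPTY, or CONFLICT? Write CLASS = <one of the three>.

CLASS = HIT

#0 (4,1) E
#1 (5,0) E
#2 (4,1) H  (was 1)
#3 (4,0) C  (was 1)
#4 (5,0) H  (was 0)
#5 (4,0) H  (was 0)
#6 (2,0) E
#7 (2,0) H  (was 0)
#8 (4,2) C  (was 0)
#9 (0,3) E
#10 (1,0) E
#11 (4,2) H  (was 2)
#12 (0,3) H  (was 3)
#13 (2,6) C  (was 0)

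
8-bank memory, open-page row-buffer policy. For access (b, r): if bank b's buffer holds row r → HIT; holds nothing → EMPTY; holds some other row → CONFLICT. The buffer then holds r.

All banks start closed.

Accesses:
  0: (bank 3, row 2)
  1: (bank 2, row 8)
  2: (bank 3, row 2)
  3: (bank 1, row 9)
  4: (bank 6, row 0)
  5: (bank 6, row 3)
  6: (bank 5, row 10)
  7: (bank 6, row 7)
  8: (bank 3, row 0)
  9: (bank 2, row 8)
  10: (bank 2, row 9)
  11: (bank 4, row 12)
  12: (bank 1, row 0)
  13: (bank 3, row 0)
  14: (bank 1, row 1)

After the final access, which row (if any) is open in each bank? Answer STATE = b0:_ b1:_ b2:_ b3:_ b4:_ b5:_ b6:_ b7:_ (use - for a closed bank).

STATE = b0:- b1:1 b2:9 b3:0 b4:12 b5:10 b6:7 b7:-

0: bank 3 row 2 — prev None → EMPTY
1: bank 2 row 8 — prev None → EMPTY
2: bank 3 row 2 — prev 2 → HIT
3: bank 1 row 9 — prev None → EMPTY
4: bank 6 row 0 — prev None → EMPTY
5: bank 6 row 3 — prev 0 → CONFLICT
6: bank 5 row 10 — prev None → EMPTY
7: bank 6 row 7 — prev 3 → CONFLICT
8: bank 3 row 0 — prev 2 → CONFLICT
9: bank 2 row 8 — prev 8 → HIT
10: bank 2 row 9 — prev 8 → CONFLICT
11: bank 4 row 12 — prev None → EMPTY
12: bank 1 row 0 — prev 9 → CONFLICT
13: bank 3 row 0 — prev 0 → HIT
14: bank 1 row 1 — prev 0 → CONFLICT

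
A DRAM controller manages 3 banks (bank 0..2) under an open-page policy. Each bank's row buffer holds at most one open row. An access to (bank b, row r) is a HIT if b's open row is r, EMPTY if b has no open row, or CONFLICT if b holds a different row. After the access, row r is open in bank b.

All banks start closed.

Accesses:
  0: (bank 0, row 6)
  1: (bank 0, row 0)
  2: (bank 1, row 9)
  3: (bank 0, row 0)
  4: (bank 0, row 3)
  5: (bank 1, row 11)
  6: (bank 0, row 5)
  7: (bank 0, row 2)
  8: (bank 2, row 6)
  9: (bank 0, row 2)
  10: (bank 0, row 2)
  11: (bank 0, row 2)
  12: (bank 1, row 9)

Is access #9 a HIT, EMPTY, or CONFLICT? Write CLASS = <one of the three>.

CLASS = HIT

#0 (0,6) E
#1 (0,0) C  (was 6)
#2 (1,9) E
#3 (0,0) H  (was 0)
#4 (0,3) C  (was 0)
#5 (1,11) C  (was 9)
#6 (0,5) C  (was 3)
#7 (0,2) C  (was 5)
#8 (2,6) E
#9 (0,2) H  (was 2)
#10 (0,2) H  (was 2)
#11 (0,2) H  (was 2)
#12 (1,9) C  (was 11)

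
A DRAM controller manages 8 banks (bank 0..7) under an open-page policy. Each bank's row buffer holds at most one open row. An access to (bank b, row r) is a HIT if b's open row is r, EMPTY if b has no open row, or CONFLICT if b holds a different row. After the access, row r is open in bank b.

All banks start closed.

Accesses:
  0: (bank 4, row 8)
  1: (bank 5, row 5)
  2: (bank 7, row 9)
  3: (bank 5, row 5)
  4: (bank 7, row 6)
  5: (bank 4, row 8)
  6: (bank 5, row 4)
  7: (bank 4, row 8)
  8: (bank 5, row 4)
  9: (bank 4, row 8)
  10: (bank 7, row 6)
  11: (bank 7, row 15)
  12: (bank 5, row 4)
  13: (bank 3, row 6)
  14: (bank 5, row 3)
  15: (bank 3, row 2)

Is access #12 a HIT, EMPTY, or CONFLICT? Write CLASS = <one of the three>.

#0 (4,8) E
#1 (5,5) E
#2 (7,9) E
#3 (5,5) H  (was 5)
#4 (7,6) C  (was 9)
#5 (4,8) H  (was 8)
#6 (5,4) C  (was 5)
#7 (4,8) H  (was 8)
#8 (5,4) H  (was 4)
#9 (4,8) H  (was 8)
#10 (7,6) H  (was 6)
#11 (7,15) C  (was 6)
#12 (5,4) H  (was 4)
#13 (3,6) E
#14 (5,3) C  (was 4)
#15 (3,2) C  (was 6)

CLASS = HIT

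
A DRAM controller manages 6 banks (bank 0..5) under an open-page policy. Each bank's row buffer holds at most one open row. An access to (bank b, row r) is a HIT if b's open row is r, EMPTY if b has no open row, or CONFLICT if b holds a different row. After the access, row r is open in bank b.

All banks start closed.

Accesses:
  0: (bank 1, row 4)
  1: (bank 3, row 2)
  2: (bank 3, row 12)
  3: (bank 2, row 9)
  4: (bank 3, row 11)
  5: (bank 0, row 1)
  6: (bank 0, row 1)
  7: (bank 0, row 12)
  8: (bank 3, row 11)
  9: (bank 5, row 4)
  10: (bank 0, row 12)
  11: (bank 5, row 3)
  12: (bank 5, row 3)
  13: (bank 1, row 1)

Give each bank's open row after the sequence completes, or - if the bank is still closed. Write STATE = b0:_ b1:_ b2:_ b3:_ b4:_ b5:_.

0: bank 1 row 4 — prev None → EMPTY
1: bank 3 row 2 — prev None → EMPTY
2: bank 3 row 12 — prev 2 → CONFLICT
3: bank 2 row 9 — prev None → EMPTY
4: bank 3 row 11 — prev 12 → CONFLICT
5: bank 0 row 1 — prev None → EMPTY
6: bank 0 row 1 — prev 1 → HIT
7: bank 0 row 12 — prev 1 → CONFLICT
8: bank 3 row 11 — prev 11 → HIT
9: bank 5 row 4 — prev None → EMPTY
10: bank 0 row 12 — prev 12 → HIT
11: bank 5 row 3 — prev 4 → CONFLICT
12: bank 5 row 3 — prev 3 → HIT
13: bank 1 row 1 — prev 4 → CONFLICT

STATE = b0:12 b1:1 b2:9 b3:11 b4:- b5:3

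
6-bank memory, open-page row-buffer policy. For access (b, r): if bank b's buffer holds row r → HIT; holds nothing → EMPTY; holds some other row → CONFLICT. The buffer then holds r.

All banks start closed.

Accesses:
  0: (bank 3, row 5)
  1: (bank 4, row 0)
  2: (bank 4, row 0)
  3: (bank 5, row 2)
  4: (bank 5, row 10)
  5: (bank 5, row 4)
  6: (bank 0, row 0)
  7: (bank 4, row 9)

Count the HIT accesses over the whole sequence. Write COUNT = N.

COUNT = 1

#0 (3,5) E
#1 (4,0) E
#2 (4,0) H  (was 0)
#3 (5,2) E
#4 (5,10) C  (was 2)
#5 (5,4) C  (was 10)
#6 (0,0) E
#7 (4,9) C  (was 0)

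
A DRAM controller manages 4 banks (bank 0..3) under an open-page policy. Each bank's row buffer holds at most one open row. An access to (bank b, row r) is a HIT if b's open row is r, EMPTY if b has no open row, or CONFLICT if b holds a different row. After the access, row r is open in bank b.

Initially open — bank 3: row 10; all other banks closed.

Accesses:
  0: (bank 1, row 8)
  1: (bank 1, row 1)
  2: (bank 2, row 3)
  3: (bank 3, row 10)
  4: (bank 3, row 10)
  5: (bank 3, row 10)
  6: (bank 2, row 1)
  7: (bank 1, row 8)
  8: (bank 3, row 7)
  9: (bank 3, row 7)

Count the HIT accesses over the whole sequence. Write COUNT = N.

step 0: bank1 None->8 [EMPTY]
step 1: bank1 8->1 [CONFLICT]
step 2: bank2 None->3 [EMPTY]
step 3: bank3 10->10 [HIT]
step 4: bank3 10->10 [HIT]
step 5: bank3 10->10 [HIT]
step 6: bank2 3->1 [CONFLICT]
step 7: bank1 1->8 [CONFLICT]
step 8: bank3 10->7 [CONFLICT]
step 9: bank3 7->7 [HIT]

COUNT = 4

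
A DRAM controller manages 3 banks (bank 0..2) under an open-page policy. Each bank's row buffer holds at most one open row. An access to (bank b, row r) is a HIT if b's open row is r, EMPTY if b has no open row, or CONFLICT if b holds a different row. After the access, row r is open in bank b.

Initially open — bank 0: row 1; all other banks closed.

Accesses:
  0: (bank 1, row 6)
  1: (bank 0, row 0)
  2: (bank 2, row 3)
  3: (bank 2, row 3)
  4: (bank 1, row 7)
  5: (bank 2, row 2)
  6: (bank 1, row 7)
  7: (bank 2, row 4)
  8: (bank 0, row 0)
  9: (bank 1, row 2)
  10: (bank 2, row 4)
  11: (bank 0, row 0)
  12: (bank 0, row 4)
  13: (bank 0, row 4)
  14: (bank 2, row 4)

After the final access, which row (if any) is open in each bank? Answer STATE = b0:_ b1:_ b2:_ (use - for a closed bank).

  [0] b1 r6: no row ⇒ E
  [1] b0 r0: had r1 ⇒ C
  [2] b2 r3: no row ⇒ E
  [3] b2 r3: had r3 ⇒ H
  [4] b1 r7: had r6 ⇒ C
  [5] b2 r2: had r3 ⇒ C
  [6] b1 r7: had r7 ⇒ H
  [7] b2 r4: had r2 ⇒ C
  [8] b0 r0: had r0 ⇒ H
  [9] b1 r2: had r7 ⇒ C
  [10] b2 r4: had r4 ⇒ H
  [11] b0 r0: had r0 ⇒ H
  [12] b0 r4: had r0 ⇒ C
  [13] b0 r4: had r4 ⇒ H
  [14] b2 r4: had r4 ⇒ H

STATE = b0:4 b1:2 b2:4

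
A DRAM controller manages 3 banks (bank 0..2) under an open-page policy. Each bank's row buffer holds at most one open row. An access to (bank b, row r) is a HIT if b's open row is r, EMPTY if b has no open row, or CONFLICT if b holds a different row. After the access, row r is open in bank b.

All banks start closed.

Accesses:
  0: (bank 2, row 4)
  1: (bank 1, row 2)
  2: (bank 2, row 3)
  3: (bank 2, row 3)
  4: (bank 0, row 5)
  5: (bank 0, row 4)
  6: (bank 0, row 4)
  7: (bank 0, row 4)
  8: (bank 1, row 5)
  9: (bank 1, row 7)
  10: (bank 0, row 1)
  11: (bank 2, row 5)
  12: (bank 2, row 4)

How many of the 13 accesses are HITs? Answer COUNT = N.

step 0: bank2 None->4 [EMPTY]
step 1: bank1 None->2 [EMPTY]
step 2: bank2 4->3 [CONFLICT]
step 3: bank2 3->3 [HIT]
step 4: bank0 None->5 [EMPTY]
step 5: bank0 5->4 [CONFLICT]
step 6: bank0 4->4 [HIT]
step 7: bank0 4->4 [HIT]
step 8: bank1 2->5 [CONFLICT]
step 9: bank1 5->7 [CONFLICT]
step 10: bank0 4->1 [CONFLICT]
step 11: bank2 3->5 [CONFLICT]
step 12: bank2 5->4 [CONFLICT]

COUNT = 3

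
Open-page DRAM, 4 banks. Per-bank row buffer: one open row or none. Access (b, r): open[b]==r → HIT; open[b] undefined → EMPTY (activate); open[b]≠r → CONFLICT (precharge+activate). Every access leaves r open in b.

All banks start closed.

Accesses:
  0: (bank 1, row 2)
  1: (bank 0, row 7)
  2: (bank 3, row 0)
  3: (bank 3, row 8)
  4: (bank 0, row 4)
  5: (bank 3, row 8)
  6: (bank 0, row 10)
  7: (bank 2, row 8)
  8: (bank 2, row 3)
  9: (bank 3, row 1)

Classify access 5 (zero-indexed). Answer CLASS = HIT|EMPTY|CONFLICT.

CLASS = HIT

#0 (1,2) E
#1 (0,7) E
#2 (3,0) E
#3 (3,8) C  (was 0)
#4 (0,4) C  (was 7)
#5 (3,8) H  (was 8)
#6 (0,10) C  (was 4)
#7 (2,8) E
#8 (2,3) C  (was 8)
#9 (3,1) C  (was 8)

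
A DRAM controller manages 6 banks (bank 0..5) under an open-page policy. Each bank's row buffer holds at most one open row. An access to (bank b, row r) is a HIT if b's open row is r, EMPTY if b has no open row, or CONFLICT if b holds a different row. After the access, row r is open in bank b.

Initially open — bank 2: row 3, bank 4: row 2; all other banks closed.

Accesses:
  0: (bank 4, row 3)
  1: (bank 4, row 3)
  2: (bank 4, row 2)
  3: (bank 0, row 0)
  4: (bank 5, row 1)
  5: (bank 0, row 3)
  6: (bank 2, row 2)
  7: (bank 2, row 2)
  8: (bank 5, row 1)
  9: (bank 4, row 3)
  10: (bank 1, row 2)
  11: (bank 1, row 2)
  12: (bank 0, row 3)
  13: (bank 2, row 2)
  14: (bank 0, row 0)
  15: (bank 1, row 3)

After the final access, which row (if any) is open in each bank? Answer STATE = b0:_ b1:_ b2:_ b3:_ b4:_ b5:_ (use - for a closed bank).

STATE = b0:0 b1:3 b2:2 b3:- b4:3 b5:1

#0 (4,3) C  (was 2)
#1 (4,3) H  (was 3)
#2 (4,2) C  (was 3)
#3 (0,0) E
#4 (5,1) E
#5 (0,3) C  (was 0)
#6 (2,2) C  (was 3)
#7 (2,2) H  (was 2)
#8 (5,1) H  (was 1)
#9 (4,3) C  (was 2)
#10 (1,2) E
#11 (1,2) H  (was 2)
#12 (0,3) H  (was 3)
#13 (2,2) H  (was 2)
#14 (0,0) C  (was 3)
#15 (1,3) C  (was 2)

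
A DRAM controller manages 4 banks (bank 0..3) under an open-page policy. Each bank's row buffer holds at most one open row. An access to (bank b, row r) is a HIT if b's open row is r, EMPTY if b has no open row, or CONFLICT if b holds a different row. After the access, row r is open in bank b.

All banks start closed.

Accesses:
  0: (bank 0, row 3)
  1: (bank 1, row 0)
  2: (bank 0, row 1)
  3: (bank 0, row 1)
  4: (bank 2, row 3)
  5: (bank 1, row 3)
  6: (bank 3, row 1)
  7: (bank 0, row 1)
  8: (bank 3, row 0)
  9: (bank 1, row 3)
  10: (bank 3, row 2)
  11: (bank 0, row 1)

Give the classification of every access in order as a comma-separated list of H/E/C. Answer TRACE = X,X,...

TRACE = E,E,C,H,E,C,E,H,C,H,C,H

0: bank 0 row 3 — prev None → EMPTY
1: bank 1 row 0 — prev None → EMPTY
2: bank 0 row 1 — prev 3 → CONFLICT
3: bank 0 row 1 — prev 1 → HIT
4: bank 2 row 3 — prev None → EMPTY
5: bank 1 row 3 — prev 0 → CONFLICT
6: bank 3 row 1 — prev None → EMPTY
7: bank 0 row 1 — prev 1 → HIT
8: bank 3 row 0 — prev 1 → CONFLICT
9: bank 1 row 3 — prev 3 → HIT
10: bank 3 row 2 — prev 0 → CONFLICT
11: bank 0 row 1 — prev 1 → HIT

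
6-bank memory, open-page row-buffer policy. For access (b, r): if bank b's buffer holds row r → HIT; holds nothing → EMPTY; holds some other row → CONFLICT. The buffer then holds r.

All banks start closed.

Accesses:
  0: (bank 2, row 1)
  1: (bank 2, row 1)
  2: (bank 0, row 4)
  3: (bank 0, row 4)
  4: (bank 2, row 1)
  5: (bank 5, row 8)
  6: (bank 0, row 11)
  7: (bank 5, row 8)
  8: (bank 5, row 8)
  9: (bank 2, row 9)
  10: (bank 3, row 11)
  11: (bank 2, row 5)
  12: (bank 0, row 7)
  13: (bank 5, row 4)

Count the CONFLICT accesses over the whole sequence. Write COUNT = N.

COUNT = 5

#0 (2,1) E
#1 (2,1) H  (was 1)
#2 (0,4) E
#3 (0,4) H  (was 4)
#4 (2,1) H  (was 1)
#5 (5,8) E
#6 (0,11) C  (was 4)
#7 (5,8) H  (was 8)
#8 (5,8) H  (was 8)
#9 (2,9) C  (was 1)
#10 (3,11) E
#11 (2,5) C  (was 9)
#12 (0,7) C  (was 11)
#13 (5,4) C  (was 8)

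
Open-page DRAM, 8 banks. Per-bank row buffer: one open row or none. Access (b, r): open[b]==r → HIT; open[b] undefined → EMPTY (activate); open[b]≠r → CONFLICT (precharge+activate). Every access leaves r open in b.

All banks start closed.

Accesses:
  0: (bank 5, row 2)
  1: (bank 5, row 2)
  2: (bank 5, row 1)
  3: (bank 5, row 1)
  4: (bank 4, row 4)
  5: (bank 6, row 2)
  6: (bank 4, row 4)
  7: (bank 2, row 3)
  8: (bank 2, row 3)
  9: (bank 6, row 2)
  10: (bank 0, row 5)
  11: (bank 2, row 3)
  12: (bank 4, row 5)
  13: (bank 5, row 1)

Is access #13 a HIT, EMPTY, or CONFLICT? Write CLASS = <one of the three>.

CLASS = HIT

#0 (5,2) E
#1 (5,2) H  (was 2)
#2 (5,1) C  (was 2)
#3 (5,1) H  (was 1)
#4 (4,4) E
#5 (6,2) E
#6 (4,4) H  (was 4)
#7 (2,3) E
#8 (2,3) H  (was 3)
#9 (6,2) H  (was 2)
#10 (0,5) E
#11 (2,3) H  (was 3)
#12 (4,5) C  (was 4)
#13 (5,1) H  (was 1)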